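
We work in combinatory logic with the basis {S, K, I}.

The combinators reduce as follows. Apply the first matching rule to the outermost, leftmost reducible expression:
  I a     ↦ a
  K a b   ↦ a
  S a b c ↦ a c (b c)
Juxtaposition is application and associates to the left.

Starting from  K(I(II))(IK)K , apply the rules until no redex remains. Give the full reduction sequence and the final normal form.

  start: K(I(II))(IK)K
  [1] I(II)K
  [2] IIK
  [3] IK
  [4] K

Answer: normal form = K  (in 4 steps)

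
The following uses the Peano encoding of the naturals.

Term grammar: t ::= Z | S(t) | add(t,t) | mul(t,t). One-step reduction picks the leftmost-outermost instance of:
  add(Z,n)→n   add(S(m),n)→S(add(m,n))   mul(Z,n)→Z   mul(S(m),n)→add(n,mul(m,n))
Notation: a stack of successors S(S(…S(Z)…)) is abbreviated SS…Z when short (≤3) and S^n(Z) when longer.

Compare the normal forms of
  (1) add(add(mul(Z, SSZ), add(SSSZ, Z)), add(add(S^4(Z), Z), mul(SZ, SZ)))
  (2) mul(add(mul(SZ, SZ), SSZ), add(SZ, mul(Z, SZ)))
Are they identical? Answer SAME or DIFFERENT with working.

Answer: DIFFERENT — A ⇓ S^8(Z), B ⇓ SSSZ

Working:
Term A:
  start: add(add(mul(Z, SSZ), add(SSSZ, Z)), add(add(S^4(Z), Z), mul(SZ, SZ)))
  step 1: add(add(Z, add(SSSZ, Z)), add(add(S^4(Z), Z), mul(SZ, SZ)))
  step 2: add(add(SSSZ, Z), add(add(S^4(Z), Z), mul(SZ, SZ)))
  step 3: add(S(add(SSZ, Z)), add(add(S^4(Z), Z), mul(SZ, SZ)))
  step 4: S(add(add(SSZ, Z), add(add(S^4(Z), Z), mul(SZ, SZ))))
  step 5: S(add(S(add(SZ, Z)), add(add(S^4(Z), Z), mul(SZ, SZ))))
  step 6: S(S(add(add(SZ, Z), add(add(S^4(Z), Z), mul(SZ, SZ)))))
  step 7: S(S(add(S(add(Z, Z)), add(add(S^4(Z), Z), mul(SZ, SZ)))))
  step 8: S(S(S(add(add(Z, Z), add(add(S^4(Z), Z), mul(SZ, SZ))))))
  step 9: S(S(S(add(Z, add(add(S^4(Z), Z), mul(SZ, SZ))))))
  step 10: S(S(S(add(add(S^4(Z), Z), mul(SZ, SZ)))))
  step 11: S(S(S(add(S(add(SSSZ, Z)), mul(SZ, SZ)))))
  step 12: S(S(S(S(add(add(SSSZ, Z), mul(SZ, SZ))))))
  step 13: S(S(S(S(add(S(add(SSZ, Z)), mul(SZ, SZ))))))
  step 14: S(S(S(S(S(add(add(SSZ, Z), mul(SZ, SZ)))))))
  step 15: S(S(S(S(S(add(S(add(SZ, Z)), mul(SZ, SZ)))))))
  step 16: S(S(S(S(S(S(add(add(SZ, Z), mul(SZ, SZ))))))))
  step 17: S(S(S(S(S(S(add(S(add(Z, Z)), mul(SZ, SZ))))))))
  step 18: S(S(S(S(S(S(S(add(add(Z, Z), mul(SZ, SZ)))))))))
  step 19: S(S(S(S(S(S(S(add(Z, mul(SZ, SZ)))))))))
  step 20: S(S(S(S(S(S(S(mul(SZ, SZ))))))))
  step 21: S(S(S(S(S(S(S(add(SZ, mul(Z, SZ)))))))))
  step 22: S(S(S(S(S(S(S(S(add(Z, mul(Z, SZ))))))))))
  step 23: S(S(S(S(S(S(S(S(mul(Z, SZ)))))))))
  step 24: S^8(Z)

Term B:
  start: mul(add(mul(SZ, SZ), SSZ), add(SZ, mul(Z, SZ)))
  step 1: mul(add(add(SZ, mul(Z, SZ)), SSZ), add(SZ, mul(Z, SZ)))
  step 2: mul(add(S(add(Z, mul(Z, SZ))), SSZ), add(SZ, mul(Z, SZ)))
  step 3: mul(S(add(add(Z, mul(Z, SZ)), SSZ)), add(SZ, mul(Z, SZ)))
  step 4: add(add(SZ, mul(Z, SZ)), mul(add(add(Z, mul(Z, SZ)), SSZ), add(SZ, mul(Z, SZ))))
  step 5: add(S(add(Z, mul(Z, SZ))), mul(add(add(Z, mul(Z, SZ)), SSZ), add(SZ, mul(Z, SZ))))
  step 6: S(add(add(Z, mul(Z, SZ)), mul(add(add(Z, mul(Z, SZ)), SSZ), add(SZ, mul(Z, SZ)))))
  step 7: S(add(mul(Z, SZ), mul(add(add(Z, mul(Z, SZ)), SSZ), add(SZ, mul(Z, SZ)))))
  step 8: S(add(Z, mul(add(add(Z, mul(Z, SZ)), SSZ), add(SZ, mul(Z, SZ)))))
  step 9: S(mul(add(add(Z, mul(Z, SZ)), SSZ), add(SZ, mul(Z, SZ))))
  step 10: S(mul(add(mul(Z, SZ), SSZ), add(SZ, mul(Z, SZ))))
  step 11: S(mul(add(Z, SSZ), add(SZ, mul(Z, SZ))))
  step 12: S(mul(SSZ, add(SZ, mul(Z, SZ))))
  step 13: S(add(add(SZ, mul(Z, SZ)), mul(SZ, add(SZ, mul(Z, SZ)))))
  step 14: S(add(S(add(Z, mul(Z, SZ))), mul(SZ, add(SZ, mul(Z, SZ)))))
  step 15: S(S(add(add(Z, mul(Z, SZ)), mul(SZ, add(SZ, mul(Z, SZ))))))
  step 16: S(S(add(mul(Z, SZ), mul(SZ, add(SZ, mul(Z, SZ))))))
  step 17: S(S(add(Z, mul(SZ, add(SZ, mul(Z, SZ))))))
  step 18: S(S(mul(SZ, add(SZ, mul(Z, SZ)))))
  step 19: S(S(add(add(SZ, mul(Z, SZ)), mul(Z, add(SZ, mul(Z, SZ))))))
  step 20: S(S(add(S(add(Z, mul(Z, SZ))), mul(Z, add(SZ, mul(Z, SZ))))))
  step 21: S(S(S(add(add(Z, mul(Z, SZ)), mul(Z, add(SZ, mul(Z, SZ)))))))
  step 22: S(S(S(add(mul(Z, SZ), mul(Z, add(SZ, mul(Z, SZ)))))))
  step 23: S(S(S(add(Z, mul(Z, add(SZ, mul(Z, SZ)))))))
  step 24: S(S(S(mul(Z, add(SZ, mul(Z, SZ))))))
  step 25: SSSZ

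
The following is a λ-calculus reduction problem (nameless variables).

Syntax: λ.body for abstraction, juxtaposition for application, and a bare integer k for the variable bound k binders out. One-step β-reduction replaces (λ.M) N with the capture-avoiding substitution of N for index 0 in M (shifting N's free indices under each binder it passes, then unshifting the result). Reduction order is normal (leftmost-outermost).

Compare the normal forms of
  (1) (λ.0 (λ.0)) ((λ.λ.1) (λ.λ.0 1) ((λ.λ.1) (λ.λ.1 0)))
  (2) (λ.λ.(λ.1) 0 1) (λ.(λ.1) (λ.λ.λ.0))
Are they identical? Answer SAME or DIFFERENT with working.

Answer: SAME — A ⇓ λ.0 (λ.0), B ⇓ λ.0 (λ.0)

Derivation:
Term A:
  start: (λ.0 (λ.0)) ((λ.λ.1) (λ.λ.0 1) ((λ.λ.1) (λ.λ.1 0)))
  →1  (λ.λ.1) (λ.λ.0 1) ((λ.λ.1) (λ.λ.1 0)) (λ.0)
  →2  (λ.λ.λ.0 1) ((λ.λ.1) (λ.λ.1 0)) (λ.0)
  →3  (λ.λ.0 1) (λ.0)
  →4  λ.0 (λ.0)

Term B:
  start: (λ.λ.(λ.1) 0 1) (λ.(λ.1) (λ.λ.λ.0))
  →1  λ.(λ.1) 0 (λ.(λ.1) (λ.λ.λ.0))
  →2  λ.0 (λ.(λ.1) (λ.λ.λ.0))
  →3  λ.0 (λ.0)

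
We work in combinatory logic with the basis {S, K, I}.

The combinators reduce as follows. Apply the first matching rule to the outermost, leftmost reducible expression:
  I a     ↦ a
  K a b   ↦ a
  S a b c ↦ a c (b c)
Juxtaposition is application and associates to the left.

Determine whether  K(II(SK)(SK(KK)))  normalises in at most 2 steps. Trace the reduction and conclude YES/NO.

Answer: YES — reaches normal form K(SK(SK(KK))) in 2 ≤ 2 steps

Working:
  start: K(II(SK)(SK(KK)))
  [1] K(I(SK)(SK(KK)))
  [2] K(SK(SK(KK)))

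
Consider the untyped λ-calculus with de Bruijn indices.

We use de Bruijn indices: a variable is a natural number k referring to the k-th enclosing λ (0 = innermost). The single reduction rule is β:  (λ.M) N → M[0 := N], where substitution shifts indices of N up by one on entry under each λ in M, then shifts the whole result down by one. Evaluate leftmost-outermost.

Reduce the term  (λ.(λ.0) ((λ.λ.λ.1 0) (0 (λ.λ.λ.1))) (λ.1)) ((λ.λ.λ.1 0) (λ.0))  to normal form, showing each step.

Answer: normal form = λ.λ.λ.1 0  (in 6 steps)

Working:
  start: (λ.(λ.0) ((λ.λ.λ.1 0) (0 (λ.λ.λ.1))) (λ.1)) ((λ.λ.λ.1 0) (λ.0))
  →1  (λ.0) ((λ.λ.λ.1 0) ((λ.λ.λ.1 0) (λ.0) (λ.λ.λ.1))) (λ.(λ.λ.λ.1 0) (λ.0))
  →2  (λ.λ.λ.1 0) ((λ.λ.λ.1 0) (λ.0) (λ.λ.λ.1)) (λ.(λ.λ.λ.1 0) (λ.0))
  →3  (λ.λ.1 0) (λ.(λ.λ.λ.1 0) (λ.0))
  →4  λ.(λ.(λ.λ.λ.1 0) (λ.0)) 0
  →5  λ.(λ.λ.λ.1 0) (λ.0)
  →6  λ.λ.λ.1 0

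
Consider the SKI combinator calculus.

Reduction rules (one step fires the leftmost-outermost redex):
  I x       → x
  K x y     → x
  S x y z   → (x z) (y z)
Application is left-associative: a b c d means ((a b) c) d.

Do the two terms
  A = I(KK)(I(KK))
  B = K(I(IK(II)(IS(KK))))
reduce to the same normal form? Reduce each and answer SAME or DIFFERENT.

Term A:
  start: I(KK)(I(KK))
  →1  KK(I(KK))
  →2  K

Term B:
  start: K(I(IK(II)(IS(KK))))
  →1  K(IK(II)(IS(KK)))
  →2  K(K(II)(IS(KK)))
  →3  K(II)
  →4  KI

Answer: DIFFERENT — A ⇓ K, B ⇓ KI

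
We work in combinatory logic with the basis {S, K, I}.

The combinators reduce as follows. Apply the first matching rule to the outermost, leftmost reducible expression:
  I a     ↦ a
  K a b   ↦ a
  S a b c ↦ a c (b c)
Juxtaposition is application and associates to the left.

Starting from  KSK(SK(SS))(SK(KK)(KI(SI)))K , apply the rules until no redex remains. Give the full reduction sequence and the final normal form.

Answer: normal form = KK  (in 8 steps)

Working:
  start: KSK(SK(SS))(SK(KK)(KI(SI)))K
  →1  S(SK(SS))(SK(KK)(KI(SI)))K
  →2  SK(SS)K(SK(KK)(KI(SI))K)
  →3  KK(SSK)(SK(KK)(KI(SI))K)
  →4  K(SK(KK)(KI(SI))K)
  →5  K(K(KI(SI))(KK(KI(SI)))K)
  →6  K(KI(SI)K)
  →7  K(IK)
  →8  KK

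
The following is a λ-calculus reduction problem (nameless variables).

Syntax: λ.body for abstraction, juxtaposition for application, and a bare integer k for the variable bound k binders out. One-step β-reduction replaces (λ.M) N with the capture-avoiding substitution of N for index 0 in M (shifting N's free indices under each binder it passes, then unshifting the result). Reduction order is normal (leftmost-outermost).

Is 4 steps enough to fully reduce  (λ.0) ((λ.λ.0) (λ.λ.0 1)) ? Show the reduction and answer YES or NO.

  start: (λ.0) ((λ.λ.0) (λ.λ.0 1))
  →1  (λ.λ.0) (λ.λ.0 1)
  →2  λ.0

Answer: YES — reaches normal form λ.0 in 2 ≤ 4 steps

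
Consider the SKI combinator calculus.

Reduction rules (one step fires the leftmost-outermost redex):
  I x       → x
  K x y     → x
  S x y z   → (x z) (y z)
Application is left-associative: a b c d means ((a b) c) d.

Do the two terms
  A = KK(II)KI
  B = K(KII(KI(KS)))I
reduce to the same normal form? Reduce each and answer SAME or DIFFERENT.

Answer: DIFFERENT — A ⇓ K, B ⇓ I

Working:
Term A:
  start: KK(II)KI
  step 1: KKI
  step 2: K

Term B:
  start: K(KII(KI(KS)))I
  step 1: KII(KI(KS))
  step 2: I(KI(KS))
  step 3: KI(KS)
  step 4: I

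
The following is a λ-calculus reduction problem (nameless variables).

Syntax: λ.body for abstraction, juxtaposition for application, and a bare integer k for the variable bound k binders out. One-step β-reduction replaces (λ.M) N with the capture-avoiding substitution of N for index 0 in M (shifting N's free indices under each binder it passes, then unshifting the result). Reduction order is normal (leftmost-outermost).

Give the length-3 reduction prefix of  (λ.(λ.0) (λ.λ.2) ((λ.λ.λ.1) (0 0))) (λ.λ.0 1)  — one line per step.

Answer: after 3 steps: λ.λ.λ.0 1

Derivation:
  start: (λ.(λ.0) (λ.λ.2) ((λ.λ.λ.1) (0 0))) (λ.λ.0 1)
  [1] (λ.0) (λ.λ.λ.λ.0 1) ((λ.λ.λ.1) ((λ.λ.0 1) (λ.λ.0 1)))
  [2] (λ.λ.λ.λ.0 1) ((λ.λ.λ.1) ((λ.λ.0 1) (λ.λ.0 1)))
  [3] λ.λ.λ.0 1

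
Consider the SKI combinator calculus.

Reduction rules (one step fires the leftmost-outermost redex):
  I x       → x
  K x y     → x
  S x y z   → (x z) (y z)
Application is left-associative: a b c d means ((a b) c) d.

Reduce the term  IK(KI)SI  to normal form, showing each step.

Answer: normal form = I  (in 3 steps)

Derivation:
  start: IK(KI)SI
  →1  K(KI)SI
  →2  KII
  →3  I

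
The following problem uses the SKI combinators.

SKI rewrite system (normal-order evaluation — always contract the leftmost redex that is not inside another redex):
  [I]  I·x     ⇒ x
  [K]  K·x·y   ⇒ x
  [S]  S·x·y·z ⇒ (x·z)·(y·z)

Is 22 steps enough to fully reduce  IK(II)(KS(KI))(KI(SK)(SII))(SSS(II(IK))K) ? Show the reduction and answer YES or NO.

Answer: YES — reaches normal form KK in 21 ≤ 22 steps

Derivation:
  start: IK(II)(KS(KI))(KI(SK)(SII))(SSS(II(IK))K)
  →1  K(II)(KS(KI))(KI(SK)(SII))(SSS(II(IK))K)
  →2  II(KI(SK)(SII))(SSS(II(IK))K)
  →3  I(KI(SK)(SII))(SSS(II(IK))K)
  →4  KI(SK)(SII)(SSS(II(IK))K)
  →5  I(SII)(SSS(II(IK))K)
  →6  SII(SSS(II(IK))K)
  →7  I(SSS(II(IK))K)(I(SSS(II(IK))K))
  →8  SSS(II(IK))K(I(SSS(II(IK))K))
  →9  S(II(IK))(S(II(IK)))K(I(SSS(II(IK))K))
  →10  II(IK)K(S(II(IK))K)(I(SSS(II(IK))K))
  →11  I(IK)K(S(II(IK))K)(I(SSS(II(IK))K))
  →12  IKK(S(II(IK))K)(I(SSS(II(IK))K))
  →13  KK(S(II(IK))K)(I(SSS(II(IK))K))
  →14  K(I(SSS(II(IK))K))
  →15  K(SSS(II(IK))K)
  →16  K(S(II(IK))(S(II(IK)))K)
  →17  K(II(IK)K(S(II(IK))K))
  →18  K(I(IK)K(S(II(IK))K))
  →19  K(IKK(S(II(IK))K))
  →20  K(KK(S(II(IK))K))
  →21  KK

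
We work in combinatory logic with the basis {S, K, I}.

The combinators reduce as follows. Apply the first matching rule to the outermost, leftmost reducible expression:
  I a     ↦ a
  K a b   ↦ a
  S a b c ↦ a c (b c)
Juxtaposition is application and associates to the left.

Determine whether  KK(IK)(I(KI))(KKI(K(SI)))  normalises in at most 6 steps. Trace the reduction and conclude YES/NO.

Answer: YES — reaches normal form KI in 3 ≤ 6 steps

Reduction:
  start: KK(IK)(I(KI))(KKI(K(SI)))
  step 1: K(I(KI))(KKI(K(SI)))
  step 2: I(KI)
  step 3: KI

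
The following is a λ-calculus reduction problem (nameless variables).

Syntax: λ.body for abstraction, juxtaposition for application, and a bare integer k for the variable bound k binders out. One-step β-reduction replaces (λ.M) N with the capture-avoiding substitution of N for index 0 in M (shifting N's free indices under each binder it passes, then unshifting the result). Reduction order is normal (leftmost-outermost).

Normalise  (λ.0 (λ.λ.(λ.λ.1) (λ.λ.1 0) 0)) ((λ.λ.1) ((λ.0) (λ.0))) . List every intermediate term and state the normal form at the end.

  start: (λ.0 (λ.λ.(λ.λ.1) (λ.λ.1 0) 0)) ((λ.λ.1) ((λ.0) (λ.0)))
  step 1: (λ.λ.1) ((λ.0) (λ.0)) (λ.λ.(λ.λ.1) (λ.λ.1 0) 0)
  step 2: (λ.(λ.0) (λ.0)) (λ.λ.(λ.λ.1) (λ.λ.1 0) 0)
  step 3: (λ.0) (λ.0)
  step 4: λ.0

Answer: normal form = λ.0  (in 4 steps)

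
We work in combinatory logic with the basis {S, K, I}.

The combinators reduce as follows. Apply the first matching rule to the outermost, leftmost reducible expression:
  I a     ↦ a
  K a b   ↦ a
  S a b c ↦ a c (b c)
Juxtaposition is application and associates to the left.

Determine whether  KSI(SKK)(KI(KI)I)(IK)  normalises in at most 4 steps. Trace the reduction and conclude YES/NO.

Answer: NO — after 4 steps the term is IK(KI(KI)I(IK)), not yet normal

Reduction:
  start: KSI(SKK)(KI(KI)I)(IK)
  →1  S(SKK)(KI(KI)I)(IK)
  →2  SKK(IK)(KI(KI)I(IK))
  →3  K(IK)(K(IK))(KI(KI)I(IK))
  →4  IK(KI(KI)I(IK))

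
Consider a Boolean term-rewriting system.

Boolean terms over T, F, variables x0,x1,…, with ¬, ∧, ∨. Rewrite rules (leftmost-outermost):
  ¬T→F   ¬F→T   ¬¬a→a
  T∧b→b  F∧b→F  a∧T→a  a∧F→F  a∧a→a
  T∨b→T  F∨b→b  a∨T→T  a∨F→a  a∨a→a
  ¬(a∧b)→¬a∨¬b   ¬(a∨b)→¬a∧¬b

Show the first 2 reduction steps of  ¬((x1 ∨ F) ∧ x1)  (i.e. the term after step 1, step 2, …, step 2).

Answer: after 2 steps: (¬x1 ∧ ¬F) ∨ ¬x1

Derivation:
  start: ¬((x1 ∨ F) ∧ x1)
  step 1: ¬(x1 ∨ F) ∨ ¬x1
  step 2: (¬x1 ∧ ¬F) ∨ ¬x1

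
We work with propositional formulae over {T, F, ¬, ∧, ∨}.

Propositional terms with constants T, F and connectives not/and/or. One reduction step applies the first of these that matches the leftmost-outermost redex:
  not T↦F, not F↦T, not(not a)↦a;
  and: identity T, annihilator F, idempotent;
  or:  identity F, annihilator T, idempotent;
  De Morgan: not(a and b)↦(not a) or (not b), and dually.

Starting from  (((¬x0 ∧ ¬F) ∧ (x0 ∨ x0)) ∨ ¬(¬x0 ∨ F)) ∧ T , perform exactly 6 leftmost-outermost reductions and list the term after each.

Answer: after 6 steps: (¬x0 ∧ x0) ∨ (x0 ∧ ¬F)

Reduction:
  start: (((¬x0 ∧ ¬F) ∧ (x0 ∨ x0)) ∨ ¬(¬x0 ∨ F)) ∧ T
  step 1: ((¬x0 ∧ ¬F) ∧ (x0 ∨ x0)) ∨ ¬(¬x0 ∨ F)
  step 2: ((¬x0 ∧ T) ∧ (x0 ∨ x0)) ∨ ¬(¬x0 ∨ F)
  step 3: (¬x0 ∧ (x0 ∨ x0)) ∨ ¬(¬x0 ∨ F)
  step 4: (¬x0 ∧ x0) ∨ ¬(¬x0 ∨ F)
  step 5: (¬x0 ∧ x0) ∨ (¬¬x0 ∧ ¬F)
  step 6: (¬x0 ∧ x0) ∨ (x0 ∧ ¬F)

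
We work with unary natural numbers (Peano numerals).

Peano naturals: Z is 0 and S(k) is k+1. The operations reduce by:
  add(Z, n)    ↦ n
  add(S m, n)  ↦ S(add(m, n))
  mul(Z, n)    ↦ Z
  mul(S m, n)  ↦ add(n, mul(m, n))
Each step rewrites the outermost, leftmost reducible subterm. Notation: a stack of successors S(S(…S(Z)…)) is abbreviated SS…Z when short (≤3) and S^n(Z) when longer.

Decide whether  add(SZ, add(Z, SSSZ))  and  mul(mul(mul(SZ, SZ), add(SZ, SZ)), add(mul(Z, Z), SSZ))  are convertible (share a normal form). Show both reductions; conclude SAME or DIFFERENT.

Term A:
  start: add(SZ, add(Z, SSSZ))
  →1  S(add(Z, add(Z, SSSZ)))
  →2  S(add(Z, SSSZ))
  →3  S^4(Z)

Term B:
  start: mul(mul(mul(SZ, SZ), add(SZ, SZ)), add(mul(Z, Z), SSZ))
  →1  mul(mul(add(SZ, mul(Z, SZ)), add(SZ, SZ)), add(mul(Z, Z), SSZ))
  →2  mul(mul(S(add(Z, mul(Z, SZ))), add(SZ, SZ)), add(mul(Z, Z), SSZ))
  →3  mul(add(add(SZ, SZ), mul(add(Z, mul(Z, SZ)), add(SZ, SZ))), add(mul(Z, Z), SSZ))
  →4  mul(add(S(add(Z, SZ)), mul(add(Z, mul(Z, SZ)), add(SZ, SZ))), add(mul(Z, Z), SSZ))
  →5  mul(S(add(add(Z, SZ), mul(add(Z, mul(Z, SZ)), add(SZ, SZ)))), add(mul(Z, Z), SSZ))
  →6  add(add(mul(Z, Z), SSZ), mul(add(add(Z, SZ), mul(add(Z, mul(Z, SZ)), add(SZ, SZ))), add(mul(Z, Z), SSZ)))
  →7  add(add(Z, SSZ), mul(add(add(Z, SZ), mul(add(Z, mul(Z, SZ)), add(SZ, SZ))), add(mul(Z, Z), SSZ)))
  →8  add(SSZ, mul(add(add(Z, SZ), mul(add(Z, mul(Z, SZ)), add(SZ, SZ))), add(mul(Z, Z), SSZ)))
  →9  S(add(SZ, mul(add(add(Z, SZ), mul(add(Z, mul(Z, SZ)), add(SZ, SZ))), add(mul(Z, Z), SSZ))))
  →10  S(S(add(Z, mul(add(add(Z, SZ), mul(add(Z, mul(Z, SZ)), add(SZ, SZ))), add(mul(Z, Z), SSZ)))))
  →11  S(S(mul(add(add(Z, SZ), mul(add(Z, mul(Z, SZ)), add(SZ, SZ))), add(mul(Z, Z), SSZ))))
  →12  S(S(mul(add(SZ, mul(add(Z, mul(Z, SZ)), add(SZ, SZ))), add(mul(Z, Z), SSZ))))
  →13  S(S(mul(S(add(Z, mul(add(Z, mul(Z, SZ)), add(SZ, SZ)))), add(mul(Z, Z), SSZ))))
  →14  S(S(add(add(mul(Z, Z), SSZ), mul(add(Z, mul(add(Z, mul(Z, SZ)), add(SZ, SZ))), add(mul(Z, Z), SSZ)))))
  →15  S(S(add(add(Z, SSZ), mul(add(Z, mul(add(Z, mul(Z, SZ)), add(SZ, SZ))), add(mul(Z, Z), SSZ)))))
  →16  S(S(add(SSZ, mul(add(Z, mul(add(Z, mul(Z, SZ)), add(SZ, SZ))), add(mul(Z, Z), SSZ)))))
  →17  S(S(S(add(SZ, mul(add(Z, mul(add(Z, mul(Z, SZ)), add(SZ, SZ))), add(mul(Z, Z), SSZ))))))
  →18  S(S(S(S(add(Z, mul(add(Z, mul(add(Z, mul(Z, SZ)), add(SZ, SZ))), add(mul(Z, Z), SSZ)))))))
  →19  S(S(S(S(mul(add(Z, mul(add(Z, mul(Z, SZ)), add(SZ, SZ))), add(mul(Z, Z), SSZ))))))
  →20  S(S(S(S(mul(mul(add(Z, mul(Z, SZ)), add(SZ, SZ)), add(mul(Z, Z), SSZ))))))
  →21  S(S(S(S(mul(mul(mul(Z, SZ), add(SZ, SZ)), add(mul(Z, Z), SSZ))))))
  →22  S(S(S(S(mul(mul(Z, add(SZ, SZ)), add(mul(Z, Z), SSZ))))))
  →23  S(S(S(S(mul(Z, add(mul(Z, Z), SSZ))))))
  →24  S^4(Z)

Answer: SAME — A ⇓ S^4(Z), B ⇓ S^4(Z)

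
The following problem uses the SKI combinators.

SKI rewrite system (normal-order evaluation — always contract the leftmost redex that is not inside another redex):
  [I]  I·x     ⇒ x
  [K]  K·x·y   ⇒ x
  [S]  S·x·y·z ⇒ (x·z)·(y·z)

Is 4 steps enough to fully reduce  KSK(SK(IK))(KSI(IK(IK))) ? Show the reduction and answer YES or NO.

  start: KSK(SK(IK))(KSI(IK(IK)))
  →1  S(SK(IK))(KSI(IK(IK)))
  →2  S(SKK)(KSI(IK(IK)))
  →3  S(SKK)(S(IK(IK)))
  →4  S(SKK)(S(K(IK)))

Answer: NO — after 4 steps the term is S(SKK)(S(K(IK))), not yet normal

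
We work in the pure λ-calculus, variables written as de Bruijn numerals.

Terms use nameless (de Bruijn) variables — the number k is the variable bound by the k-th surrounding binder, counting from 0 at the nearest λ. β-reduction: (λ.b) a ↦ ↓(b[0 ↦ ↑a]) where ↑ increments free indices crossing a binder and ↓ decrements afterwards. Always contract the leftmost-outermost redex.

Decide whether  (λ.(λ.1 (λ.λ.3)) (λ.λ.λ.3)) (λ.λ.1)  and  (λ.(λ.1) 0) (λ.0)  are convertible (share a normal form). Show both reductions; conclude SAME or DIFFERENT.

Answer: DIFFERENT — A ⇓ λ.λ.λ.λ.λ.1, B ⇓ λ.0

Derivation:
Term A:
  start: (λ.(λ.1 (λ.λ.3)) (λ.λ.λ.3)) (λ.λ.1)
  step 1: (λ.(λ.λ.1) (λ.λ.λ.λ.1)) (λ.λ.λ.λ.λ.1)
  step 2: (λ.λ.1) (λ.λ.λ.λ.1)
  step 3: λ.λ.λ.λ.λ.1

Term B:
  start: (λ.(λ.1) 0) (λ.0)
  step 1: (λ.λ.0) (λ.0)
  step 2: λ.0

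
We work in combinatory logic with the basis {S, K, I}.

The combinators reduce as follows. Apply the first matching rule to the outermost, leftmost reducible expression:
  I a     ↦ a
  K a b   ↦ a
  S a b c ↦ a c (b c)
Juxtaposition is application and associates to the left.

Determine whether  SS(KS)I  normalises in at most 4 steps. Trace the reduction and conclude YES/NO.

  start: SS(KS)I
  [1] SI(KSI)
  [2] SIS

Answer: YES — reaches normal form SIS in 2 ≤ 4 steps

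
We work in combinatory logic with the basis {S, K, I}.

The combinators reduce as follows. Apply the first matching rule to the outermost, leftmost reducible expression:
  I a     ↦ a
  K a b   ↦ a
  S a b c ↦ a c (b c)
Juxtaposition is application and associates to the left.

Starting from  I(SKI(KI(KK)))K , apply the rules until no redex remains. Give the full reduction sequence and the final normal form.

  start: I(SKI(KI(KK)))K
  →1  SKI(KI(KK))K
  →2  K(KI(KK))(I(KI(KK)))K
  →3  KI(KK)K
  →4  IK
  →5  K

Answer: normal form = K  (in 5 steps)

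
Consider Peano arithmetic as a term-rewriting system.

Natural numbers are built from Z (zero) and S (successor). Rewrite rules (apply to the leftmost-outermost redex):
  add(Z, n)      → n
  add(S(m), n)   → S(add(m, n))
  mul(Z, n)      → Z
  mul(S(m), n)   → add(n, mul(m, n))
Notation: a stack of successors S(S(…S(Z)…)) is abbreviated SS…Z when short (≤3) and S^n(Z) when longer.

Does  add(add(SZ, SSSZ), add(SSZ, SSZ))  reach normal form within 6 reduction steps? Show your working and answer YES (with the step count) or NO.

  start: add(add(SZ, SSSZ), add(SSZ, SSZ))
  step 1: add(S(add(Z, SSSZ)), add(SSZ, SSZ))
  step 2: S(add(add(Z, SSSZ), add(SSZ, SSZ)))
  step 3: S(add(SSSZ, add(SSZ, SSZ)))
  step 4: S(S(add(SSZ, add(SSZ, SSZ))))
  step 5: S(S(S(add(SZ, add(SSZ, SSZ)))))
  step 6: S(S(S(S(add(Z, add(SSZ, SSZ))))))

Answer: NO — after 6 steps the term is S(S(S(S(add(Z, add(SSZ, SSZ)))))), not yet normal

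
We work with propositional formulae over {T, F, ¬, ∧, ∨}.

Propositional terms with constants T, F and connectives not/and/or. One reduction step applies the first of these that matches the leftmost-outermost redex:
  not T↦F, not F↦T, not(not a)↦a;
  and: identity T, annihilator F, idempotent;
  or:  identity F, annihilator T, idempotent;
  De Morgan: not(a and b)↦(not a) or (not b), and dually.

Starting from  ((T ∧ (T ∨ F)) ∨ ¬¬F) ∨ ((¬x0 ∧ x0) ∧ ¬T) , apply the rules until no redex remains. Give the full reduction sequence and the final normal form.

  start: ((T ∧ (T ∨ F)) ∨ ¬¬F) ∨ ((¬x0 ∧ x0) ∧ ¬T)
  [1] ((T ∨ F) ∨ ¬¬F) ∨ ((¬x0 ∧ x0) ∧ ¬T)
  [2] (T ∨ ¬¬F) ∨ ((¬x0 ∧ x0) ∧ ¬T)
  [3] T ∨ ((¬x0 ∧ x0) ∧ ¬T)
  [4] T

Answer: normal form = T  (in 4 steps)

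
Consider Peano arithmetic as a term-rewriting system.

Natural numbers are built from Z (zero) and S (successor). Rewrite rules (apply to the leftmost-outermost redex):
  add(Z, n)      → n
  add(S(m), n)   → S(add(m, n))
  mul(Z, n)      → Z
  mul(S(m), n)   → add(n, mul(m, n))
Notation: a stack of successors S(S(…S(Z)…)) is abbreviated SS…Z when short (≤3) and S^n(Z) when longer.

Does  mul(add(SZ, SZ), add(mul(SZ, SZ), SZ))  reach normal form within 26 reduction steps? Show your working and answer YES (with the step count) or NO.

Answer: YES — reaches normal form S^4(Z) in 23 ≤ 26 steps

Derivation:
  start: mul(add(SZ, SZ), add(mul(SZ, SZ), SZ))
  →1  mul(S(add(Z, SZ)), add(mul(SZ, SZ), SZ))
  →2  add(add(mul(SZ, SZ), SZ), mul(add(Z, SZ), add(mul(SZ, SZ), SZ)))
  →3  add(add(add(SZ, mul(Z, SZ)), SZ), mul(add(Z, SZ), add(mul(SZ, SZ), SZ)))
  →4  add(add(S(add(Z, mul(Z, SZ))), SZ), mul(add(Z, SZ), add(mul(SZ, SZ), SZ)))
  →5  add(S(add(add(Z, mul(Z, SZ)), SZ)), mul(add(Z, SZ), add(mul(SZ, SZ), SZ)))
  →6  S(add(add(add(Z, mul(Z, SZ)), SZ), mul(add(Z, SZ), add(mul(SZ, SZ), SZ))))
  →7  S(add(add(mul(Z, SZ), SZ), mul(add(Z, SZ), add(mul(SZ, SZ), SZ))))
  →8  S(add(add(Z, SZ), mul(add(Z, SZ), add(mul(SZ, SZ), SZ))))
  →9  S(add(SZ, mul(add(Z, SZ), add(mul(SZ, SZ), SZ))))
  →10  S(S(add(Z, mul(add(Z, SZ), add(mul(SZ, SZ), SZ)))))
  →11  S(S(mul(add(Z, SZ), add(mul(SZ, SZ), SZ))))
  →12  S(S(mul(SZ, add(mul(SZ, SZ), SZ))))
  →13  S(S(add(add(mul(SZ, SZ), SZ), mul(Z, add(mul(SZ, SZ), SZ)))))
  →14  S(S(add(add(add(SZ, mul(Z, SZ)), SZ), mul(Z, add(mul(SZ, SZ), SZ)))))
  →15  S(S(add(add(S(add(Z, mul(Z, SZ))), SZ), mul(Z, add(mul(SZ, SZ), SZ)))))
  →16  S(S(add(S(add(add(Z, mul(Z, SZ)), SZ)), mul(Z, add(mul(SZ, SZ), SZ)))))
  →17  S(S(S(add(add(add(Z, mul(Z, SZ)), SZ), mul(Z, add(mul(SZ, SZ), SZ))))))
  →18  S(S(S(add(add(mul(Z, SZ), SZ), mul(Z, add(mul(SZ, SZ), SZ))))))
  →19  S(S(S(add(add(Z, SZ), mul(Z, add(mul(SZ, SZ), SZ))))))
  →20  S(S(S(add(SZ, mul(Z, add(mul(SZ, SZ), SZ))))))
  →21  S(S(S(S(add(Z, mul(Z, add(mul(SZ, SZ), SZ)))))))
  →22  S(S(S(S(mul(Z, add(mul(SZ, SZ), SZ))))))
  →23  S^4(Z)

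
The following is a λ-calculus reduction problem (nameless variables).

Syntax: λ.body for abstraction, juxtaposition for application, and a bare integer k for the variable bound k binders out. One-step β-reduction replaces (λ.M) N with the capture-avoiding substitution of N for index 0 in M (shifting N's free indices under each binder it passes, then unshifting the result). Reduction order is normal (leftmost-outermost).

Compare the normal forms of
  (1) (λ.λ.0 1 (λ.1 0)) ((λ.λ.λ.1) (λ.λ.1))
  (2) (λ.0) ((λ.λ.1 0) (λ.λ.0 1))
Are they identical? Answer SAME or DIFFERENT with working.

Answer: DIFFERENT — A ⇓ λ.0 (λ.λ.1) (λ.1 0), B ⇓ λ.λ.0 1

Working:
Term A:
  start: (λ.λ.0 1 (λ.1 0)) ((λ.λ.λ.1) (λ.λ.1))
  [1] λ.0 ((λ.λ.λ.1) (λ.λ.1)) (λ.1 0)
  [2] λ.0 (λ.λ.1) (λ.1 0)

Term B:
  start: (λ.0) ((λ.λ.1 0) (λ.λ.0 1))
  [1] (λ.λ.1 0) (λ.λ.0 1)
  [2] λ.(λ.λ.0 1) 0
  [3] λ.λ.0 1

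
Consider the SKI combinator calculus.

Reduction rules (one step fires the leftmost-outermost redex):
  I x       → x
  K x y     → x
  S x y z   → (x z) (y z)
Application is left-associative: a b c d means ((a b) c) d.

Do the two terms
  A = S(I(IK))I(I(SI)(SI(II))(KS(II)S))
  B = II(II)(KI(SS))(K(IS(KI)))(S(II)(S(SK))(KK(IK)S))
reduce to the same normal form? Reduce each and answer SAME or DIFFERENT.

Term A:
  start: S(I(IK))I(I(SI)(SI(II))(KS(II)S))
  [1] I(IK)(I(SI)(SI(II))(KS(II)S))(I(I(SI)(SI(II))(KS(II)S)))
  [2] IK(I(SI)(SI(II))(KS(II)S))(I(I(SI)(SI(II))(KS(II)S)))
  [3] K(I(SI)(SI(II))(KS(II)S))(I(I(SI)(SI(II))(KS(II)S)))
  [4] I(SI)(SI(II))(KS(II)S)
  [5] SI(SI(II))(KS(II)S)
  [6] I(KS(II)S)(SI(II)(KS(II)S))
  [7] KS(II)S(SI(II)(KS(II)S))
  [8] SS(SI(II)(KS(II)S))
  [9] SS(I(KS(II)S)(II(KS(II)S)))
  [10] SS(KS(II)S(II(KS(II)S)))
  [11] SS(SS(II(KS(II)S)))
  [12] SS(SS(I(KS(II)S)))
  [13] SS(SS(KS(II)S))
  [14] SS(SS(SS))

Term B:
  start: II(II)(KI(SS))(K(IS(KI)))(S(II)(S(SK))(KK(IK)S))
  [1] I(II)(KI(SS))(K(IS(KI)))(S(II)(S(SK))(KK(IK)S))
  [2] II(KI(SS))(K(IS(KI)))(S(II)(S(SK))(KK(IK)S))
  [3] I(KI(SS))(K(IS(KI)))(S(II)(S(SK))(KK(IK)S))
  [4] KI(SS)(K(IS(KI)))(S(II)(S(SK))(KK(IK)S))
  [5] I(K(IS(KI)))(S(II)(S(SK))(KK(IK)S))
  [6] K(IS(KI))(S(II)(S(SK))(KK(IK)S))
  [7] IS(KI)
  [8] S(KI)

Answer: DIFFERENT — A ⇓ SS(SS(SS)), B ⇓ S(KI)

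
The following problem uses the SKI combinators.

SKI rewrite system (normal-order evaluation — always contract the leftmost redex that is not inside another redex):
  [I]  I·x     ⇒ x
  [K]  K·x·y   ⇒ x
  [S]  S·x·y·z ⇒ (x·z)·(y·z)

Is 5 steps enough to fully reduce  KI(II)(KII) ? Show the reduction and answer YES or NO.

  start: KI(II)(KII)
  →1  I(KII)
  →2  KII
  →3  I

Answer: YES — reaches normal form I in 3 ≤ 5 steps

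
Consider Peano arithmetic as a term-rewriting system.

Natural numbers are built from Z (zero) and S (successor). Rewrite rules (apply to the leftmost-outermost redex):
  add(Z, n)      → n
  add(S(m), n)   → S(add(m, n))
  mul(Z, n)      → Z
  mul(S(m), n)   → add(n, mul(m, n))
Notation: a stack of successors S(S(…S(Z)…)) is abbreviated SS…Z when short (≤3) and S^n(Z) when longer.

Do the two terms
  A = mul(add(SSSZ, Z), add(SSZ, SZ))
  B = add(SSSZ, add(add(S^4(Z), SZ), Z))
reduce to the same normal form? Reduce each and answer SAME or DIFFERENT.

Term A:
  start: mul(add(SSSZ, Z), add(SSZ, SZ))
  [1] mul(S(add(SSZ, Z)), add(SSZ, SZ))
  [2] add(add(SSZ, SZ), mul(add(SSZ, Z), add(SSZ, SZ)))
  [3] add(S(add(SZ, SZ)), mul(add(SSZ, Z), add(SSZ, SZ)))
  [4] S(add(add(SZ, SZ), mul(add(SSZ, Z), add(SSZ, SZ))))
  [5] S(add(S(add(Z, SZ)), mul(add(SSZ, Z), add(SSZ, SZ))))
  [6] S(S(add(add(Z, SZ), mul(add(SSZ, Z), add(SSZ, SZ)))))
  [7] S(S(add(SZ, mul(add(SSZ, Z), add(SSZ, SZ)))))
  [8] S(S(S(add(Z, mul(add(SSZ, Z), add(SSZ, SZ))))))
  [9] S(S(S(mul(add(SSZ, Z), add(SSZ, SZ)))))
  [10] S(S(S(mul(S(add(SZ, Z)), add(SSZ, SZ)))))
  [11] S(S(S(add(add(SSZ, SZ), mul(add(SZ, Z), add(SSZ, SZ))))))
  [12] S(S(S(add(S(add(SZ, SZ)), mul(add(SZ, Z), add(SSZ, SZ))))))
  [13] S(S(S(S(add(add(SZ, SZ), mul(add(SZ, Z), add(SSZ, SZ)))))))
  [14] S(S(S(S(add(S(add(Z, SZ)), mul(add(SZ, Z), add(SSZ, SZ)))))))
  [15] S(S(S(S(S(add(add(Z, SZ), mul(add(SZ, Z), add(SSZ, SZ))))))))
  [16] S(S(S(S(S(add(SZ, mul(add(SZ, Z), add(SSZ, SZ))))))))
  [17] S(S(S(S(S(S(add(Z, mul(add(SZ, Z), add(SSZ, SZ)))))))))
  [18] S(S(S(S(S(S(mul(add(SZ, Z), add(SSZ, SZ))))))))
  [19] S(S(S(S(S(S(mul(S(add(Z, Z)), add(SSZ, SZ))))))))
  [20] S(S(S(S(S(S(add(add(SSZ, SZ), mul(add(Z, Z), add(SSZ, SZ)))))))))
  [21] S(S(S(S(S(S(add(S(add(SZ, SZ)), mul(add(Z, Z), add(SSZ, SZ)))))))))
  [22] S(S(S(S(S(S(S(add(add(SZ, SZ), mul(add(Z, Z), add(SSZ, SZ))))))))))
  [23] S(S(S(S(S(S(S(add(S(add(Z, SZ)), mul(add(Z, Z), add(SSZ, SZ))))))))))
  [24] S(S(S(S(S(S(S(S(add(add(Z, SZ), mul(add(Z, Z), add(SSZ, SZ)))))))))))
  [25] S(S(S(S(S(S(S(S(add(SZ, mul(add(Z, Z), add(SSZ, SZ)))))))))))
  [26] S(S(S(S(S(S(S(S(S(add(Z, mul(add(Z, Z), add(SSZ, SZ))))))))))))
  [27] S(S(S(S(S(S(S(S(S(mul(add(Z, Z), add(SSZ, SZ)))))))))))
  [28] S(S(S(S(S(S(S(S(S(mul(Z, add(SSZ, SZ)))))))))))
  [29] S^9(Z)

Term B:
  start: add(SSSZ, add(add(S^4(Z), SZ), Z))
  [1] S(add(SSZ, add(add(S^4(Z), SZ), Z)))
  [2] S(S(add(SZ, add(add(S^4(Z), SZ), Z))))
  [3] S(S(S(add(Z, add(add(S^4(Z), SZ), Z)))))
  [4] S(S(S(add(add(S^4(Z), SZ), Z))))
  [5] S(S(S(add(S(add(SSSZ, SZ)), Z))))
  [6] S(S(S(S(add(add(SSSZ, SZ), Z)))))
  [7] S(S(S(S(add(S(add(SSZ, SZ)), Z)))))
  [8] S(S(S(S(S(add(add(SSZ, SZ), Z))))))
  [9] S(S(S(S(S(add(S(add(SZ, SZ)), Z))))))
  [10] S(S(S(S(S(S(add(add(SZ, SZ), Z)))))))
  [11] S(S(S(S(S(S(add(S(add(Z, SZ)), Z)))))))
  [12] S(S(S(S(S(S(S(add(add(Z, SZ), Z))))))))
  [13] S(S(S(S(S(S(S(add(SZ, Z))))))))
  [14] S(S(S(S(S(S(S(S(add(Z, Z)))))))))
  [15] S^8(Z)

Answer: DIFFERENT — A ⇓ S^9(Z), B ⇓ S^8(Z)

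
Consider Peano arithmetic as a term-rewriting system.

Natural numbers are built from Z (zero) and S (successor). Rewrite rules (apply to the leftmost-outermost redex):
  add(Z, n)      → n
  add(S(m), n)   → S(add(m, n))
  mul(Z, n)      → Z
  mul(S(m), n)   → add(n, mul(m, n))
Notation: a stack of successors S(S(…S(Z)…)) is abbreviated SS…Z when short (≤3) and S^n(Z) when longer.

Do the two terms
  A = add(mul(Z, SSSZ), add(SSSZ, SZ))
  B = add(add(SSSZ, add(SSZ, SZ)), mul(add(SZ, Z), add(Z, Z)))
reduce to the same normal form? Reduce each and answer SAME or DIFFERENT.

Answer: DIFFERENT — A ⇓ S^4(Z), B ⇓ S^6(Z)

Derivation:
Term A:
  start: add(mul(Z, SSSZ), add(SSSZ, SZ))
  [1] add(Z, add(SSSZ, SZ))
  [2] add(SSSZ, SZ)
  [3] S(add(SSZ, SZ))
  [4] S(S(add(SZ, SZ)))
  [5] S(S(S(add(Z, SZ))))
  [6] S^4(Z)

Term B:
  start: add(add(SSSZ, add(SSZ, SZ)), mul(add(SZ, Z), add(Z, Z)))
  [1] add(S(add(SSZ, add(SSZ, SZ))), mul(add(SZ, Z), add(Z, Z)))
  [2] S(add(add(SSZ, add(SSZ, SZ)), mul(add(SZ, Z), add(Z, Z))))
  [3] S(add(S(add(SZ, add(SSZ, SZ))), mul(add(SZ, Z), add(Z, Z))))
  [4] S(S(add(add(SZ, add(SSZ, SZ)), mul(add(SZ, Z), add(Z, Z)))))
  [5] S(S(add(S(add(Z, add(SSZ, SZ))), mul(add(SZ, Z), add(Z, Z)))))
  [6] S(S(S(add(add(Z, add(SSZ, SZ)), mul(add(SZ, Z), add(Z, Z))))))
  [7] S(S(S(add(add(SSZ, SZ), mul(add(SZ, Z), add(Z, Z))))))
  [8] S(S(S(add(S(add(SZ, SZ)), mul(add(SZ, Z), add(Z, Z))))))
  [9] S(S(S(S(add(add(SZ, SZ), mul(add(SZ, Z), add(Z, Z)))))))
  [10] S(S(S(S(add(S(add(Z, SZ)), mul(add(SZ, Z), add(Z, Z)))))))
  [11] S(S(S(S(S(add(add(Z, SZ), mul(add(SZ, Z), add(Z, Z))))))))
  [12] S(S(S(S(S(add(SZ, mul(add(SZ, Z), add(Z, Z))))))))
  [13] S(S(S(S(S(S(add(Z, mul(add(SZ, Z), add(Z, Z)))))))))
  [14] S(S(S(S(S(S(mul(add(SZ, Z), add(Z, Z))))))))
  [15] S(S(S(S(S(S(mul(S(add(Z, Z)), add(Z, Z))))))))
  [16] S(S(S(S(S(S(add(add(Z, Z), mul(add(Z, Z), add(Z, Z)))))))))
  [17] S(S(S(S(S(S(add(Z, mul(add(Z, Z), add(Z, Z)))))))))
  [18] S(S(S(S(S(S(mul(add(Z, Z), add(Z, Z))))))))
  [19] S(S(S(S(S(S(mul(Z, add(Z, Z))))))))
  [20] S^6(Z)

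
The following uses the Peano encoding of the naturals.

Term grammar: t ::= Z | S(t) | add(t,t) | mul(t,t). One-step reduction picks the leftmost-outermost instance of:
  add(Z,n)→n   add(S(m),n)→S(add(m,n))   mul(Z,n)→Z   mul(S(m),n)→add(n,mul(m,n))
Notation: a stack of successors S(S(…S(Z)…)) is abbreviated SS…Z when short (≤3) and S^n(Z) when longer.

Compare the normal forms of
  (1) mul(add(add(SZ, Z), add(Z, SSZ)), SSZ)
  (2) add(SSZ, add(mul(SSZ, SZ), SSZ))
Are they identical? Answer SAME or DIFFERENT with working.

Answer: SAME — A ⇓ S^6(Z), B ⇓ S^6(Z)

Working:
Term A:
  start: mul(add(add(SZ, Z), add(Z, SSZ)), SSZ)
  [1] mul(add(S(add(Z, Z)), add(Z, SSZ)), SSZ)
  [2] mul(S(add(add(Z, Z), add(Z, SSZ))), SSZ)
  [3] add(SSZ, mul(add(add(Z, Z), add(Z, SSZ)), SSZ))
  [4] S(add(SZ, mul(add(add(Z, Z), add(Z, SSZ)), SSZ)))
  [5] S(S(add(Z, mul(add(add(Z, Z), add(Z, SSZ)), SSZ))))
  [6] S(S(mul(add(add(Z, Z), add(Z, SSZ)), SSZ)))
  [7] S(S(mul(add(Z, add(Z, SSZ)), SSZ)))
  [8] S(S(mul(add(Z, SSZ), SSZ)))
  [9] S(S(mul(SSZ, SSZ)))
  [10] S(S(add(SSZ, mul(SZ, SSZ))))
  [11] S(S(S(add(SZ, mul(SZ, SSZ)))))
  [12] S(S(S(S(add(Z, mul(SZ, SSZ))))))
  [13] S(S(S(S(mul(SZ, SSZ)))))
  [14] S(S(S(S(add(SSZ, mul(Z, SSZ))))))
  [15] S(S(S(S(S(add(SZ, mul(Z, SSZ)))))))
  [16] S(S(S(S(S(S(add(Z, mul(Z, SSZ))))))))
  [17] S(S(S(S(S(S(mul(Z, SSZ)))))))
  [18] S^6(Z)

Term B:
  start: add(SSZ, add(mul(SSZ, SZ), SSZ))
  [1] S(add(SZ, add(mul(SSZ, SZ), SSZ)))
  [2] S(S(add(Z, add(mul(SSZ, SZ), SSZ))))
  [3] S(S(add(mul(SSZ, SZ), SSZ)))
  [4] S(S(add(add(SZ, mul(SZ, SZ)), SSZ)))
  [5] S(S(add(S(add(Z, mul(SZ, SZ))), SSZ)))
  [6] S(S(S(add(add(Z, mul(SZ, SZ)), SSZ))))
  [7] S(S(S(add(mul(SZ, SZ), SSZ))))
  [8] S(S(S(add(add(SZ, mul(Z, SZ)), SSZ))))
  [9] S(S(S(add(S(add(Z, mul(Z, SZ))), SSZ))))
  [10] S(S(S(S(add(add(Z, mul(Z, SZ)), SSZ)))))
  [11] S(S(S(S(add(mul(Z, SZ), SSZ)))))
  [12] S(S(S(S(add(Z, SSZ)))))
  [13] S^6(Z)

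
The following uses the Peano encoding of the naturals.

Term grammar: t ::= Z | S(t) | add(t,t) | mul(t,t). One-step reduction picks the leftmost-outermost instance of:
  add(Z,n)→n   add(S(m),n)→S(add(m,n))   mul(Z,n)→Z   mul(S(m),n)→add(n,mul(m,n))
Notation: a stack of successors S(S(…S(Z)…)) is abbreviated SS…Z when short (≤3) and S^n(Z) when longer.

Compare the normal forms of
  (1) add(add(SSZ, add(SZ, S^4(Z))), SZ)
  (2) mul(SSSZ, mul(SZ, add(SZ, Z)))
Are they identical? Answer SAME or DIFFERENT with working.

Answer: DIFFERENT — A ⇓ S^8(Z), B ⇓ SSSZ

Derivation:
Term A:
  start: add(add(SSZ, add(SZ, S^4(Z))), SZ)
  [1] add(S(add(SZ, add(SZ, S^4(Z)))), SZ)
  [2] S(add(add(SZ, add(SZ, S^4(Z))), SZ))
  [3] S(add(S(add(Z, add(SZ, S^4(Z)))), SZ))
  [4] S(S(add(add(Z, add(SZ, S^4(Z))), SZ)))
  [5] S(S(add(add(SZ, S^4(Z)), SZ)))
  [6] S(S(add(S(add(Z, S^4(Z))), SZ)))
  [7] S(S(S(add(add(Z, S^4(Z)), SZ))))
  [8] S(S(S(add(S^4(Z), SZ))))
  [9] S(S(S(S(add(SSSZ, SZ)))))
  [10] S(S(S(S(S(add(SSZ, SZ))))))
  [11] S(S(S(S(S(S(add(SZ, SZ)))))))
  [12] S(S(S(S(S(S(S(add(Z, SZ))))))))
  [13] S^8(Z)

Term B:
  start: mul(SSSZ, mul(SZ, add(SZ, Z)))
  [1] add(mul(SZ, add(SZ, Z)), mul(SSZ, mul(SZ, add(SZ, Z))))
  [2] add(add(add(SZ, Z), mul(Z, add(SZ, Z))), mul(SSZ, mul(SZ, add(SZ, Z))))
  [3] add(add(S(add(Z, Z)), mul(Z, add(SZ, Z))), mul(SSZ, mul(SZ, add(SZ, Z))))
  [4] add(S(add(add(Z, Z), mul(Z, add(SZ, Z)))), mul(SSZ, mul(SZ, add(SZ, Z))))
  [5] S(add(add(add(Z, Z), mul(Z, add(SZ, Z))), mul(SSZ, mul(SZ, add(SZ, Z)))))
  [6] S(add(add(Z, mul(Z, add(SZ, Z))), mul(SSZ, mul(SZ, add(SZ, Z)))))
  [7] S(add(mul(Z, add(SZ, Z)), mul(SSZ, mul(SZ, add(SZ, Z)))))
  [8] S(add(Z, mul(SSZ, mul(SZ, add(SZ, Z)))))
  [9] S(mul(SSZ, mul(SZ, add(SZ, Z))))
  [10] S(add(mul(SZ, add(SZ, Z)), mul(SZ, mul(SZ, add(SZ, Z)))))
  [11] S(add(add(add(SZ, Z), mul(Z, add(SZ, Z))), mul(SZ, mul(SZ, add(SZ, Z)))))
  [12] S(add(add(S(add(Z, Z)), mul(Z, add(SZ, Z))), mul(SZ, mul(SZ, add(SZ, Z)))))
  [13] S(add(S(add(add(Z, Z), mul(Z, add(SZ, Z)))), mul(SZ, mul(SZ, add(SZ, Z)))))
  [14] S(S(add(add(add(Z, Z), mul(Z, add(SZ, Z))), mul(SZ, mul(SZ, add(SZ, Z))))))
  [15] S(S(add(add(Z, mul(Z, add(SZ, Z))), mul(SZ, mul(SZ, add(SZ, Z))))))
  [16] S(S(add(mul(Z, add(SZ, Z)), mul(SZ, mul(SZ, add(SZ, Z))))))
  [17] S(S(add(Z, mul(SZ, mul(SZ, add(SZ, Z))))))
  [18] S(S(mul(SZ, mul(SZ, add(SZ, Z)))))
  [19] S(S(add(mul(SZ, add(SZ, Z)), mul(Z, mul(SZ, add(SZ, Z))))))
  [20] S(S(add(add(add(SZ, Z), mul(Z, add(SZ, Z))), mul(Z, mul(SZ, add(SZ, Z))))))
  [21] S(S(add(add(S(add(Z, Z)), mul(Z, add(SZ, Z))), mul(Z, mul(SZ, add(SZ, Z))))))
  [22] S(S(add(S(add(add(Z, Z), mul(Z, add(SZ, Z)))), mul(Z, mul(SZ, add(SZ, Z))))))
  [23] S(S(S(add(add(add(Z, Z), mul(Z, add(SZ, Z))), mul(Z, mul(SZ, add(SZ, Z)))))))
  [24] S(S(S(add(add(Z, mul(Z, add(SZ, Z))), mul(Z, mul(SZ, add(SZ, Z)))))))
  [25] S(S(S(add(mul(Z, add(SZ, Z)), mul(Z, mul(SZ, add(SZ, Z)))))))
  [26] S(S(S(add(Z, mul(Z, mul(SZ, add(SZ, Z)))))))
  [27] S(S(S(mul(Z, mul(SZ, add(SZ, Z))))))
  [28] SSSZ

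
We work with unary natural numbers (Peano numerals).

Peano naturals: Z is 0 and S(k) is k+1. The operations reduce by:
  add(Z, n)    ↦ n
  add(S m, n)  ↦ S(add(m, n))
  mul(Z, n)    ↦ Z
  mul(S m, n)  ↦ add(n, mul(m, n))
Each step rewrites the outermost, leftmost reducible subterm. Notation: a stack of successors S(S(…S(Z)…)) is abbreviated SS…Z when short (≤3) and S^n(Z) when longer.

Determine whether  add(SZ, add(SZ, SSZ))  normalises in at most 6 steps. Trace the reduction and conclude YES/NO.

  start: add(SZ, add(SZ, SSZ))
  →1  S(add(Z, add(SZ, SSZ)))
  →2  S(add(SZ, SSZ))
  →3  S(S(add(Z, SSZ)))
  →4  S^4(Z)

Answer: YES — reaches normal form S^4(Z) in 4 ≤ 6 steps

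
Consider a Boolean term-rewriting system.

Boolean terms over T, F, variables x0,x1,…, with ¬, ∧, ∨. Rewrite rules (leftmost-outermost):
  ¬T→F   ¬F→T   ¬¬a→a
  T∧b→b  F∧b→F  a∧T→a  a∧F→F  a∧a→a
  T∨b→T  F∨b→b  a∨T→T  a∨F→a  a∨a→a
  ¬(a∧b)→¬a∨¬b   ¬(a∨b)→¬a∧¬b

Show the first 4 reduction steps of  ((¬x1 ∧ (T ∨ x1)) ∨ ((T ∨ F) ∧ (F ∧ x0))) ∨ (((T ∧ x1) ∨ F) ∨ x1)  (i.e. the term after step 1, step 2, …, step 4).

  start: ((¬x1 ∧ (T ∨ x1)) ∨ ((T ∨ F) ∧ (F ∧ x0))) ∨ (((T ∧ x1) ∨ F) ∨ x1)
  step 1: ((¬x1 ∧ T) ∨ ((T ∨ F) ∧ (F ∧ x0))) ∨ (((T ∧ x1) ∨ F) ∨ x1)
  step 2: (¬x1 ∨ ((T ∨ F) ∧ (F ∧ x0))) ∨ (((T ∧ x1) ∨ F) ∨ x1)
  step 3: (¬x1 ∨ (T ∧ (F ∧ x0))) ∨ (((T ∧ x1) ∨ F) ∨ x1)
  step 4: (¬x1 ∨ (F ∧ x0)) ∨ (((T ∧ x1) ∨ F) ∨ x1)

Answer: after 4 steps: (¬x1 ∨ (F ∧ x0)) ∨ (((T ∧ x1) ∨ F) ∨ x1)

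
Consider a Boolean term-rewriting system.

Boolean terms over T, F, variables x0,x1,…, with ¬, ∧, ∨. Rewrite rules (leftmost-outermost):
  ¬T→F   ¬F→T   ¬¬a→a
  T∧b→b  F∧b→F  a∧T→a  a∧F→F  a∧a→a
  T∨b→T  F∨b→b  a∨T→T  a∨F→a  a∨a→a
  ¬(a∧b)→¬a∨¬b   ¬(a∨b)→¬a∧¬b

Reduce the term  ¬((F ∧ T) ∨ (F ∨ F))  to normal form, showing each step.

  start: ¬((F ∧ T) ∨ (F ∨ F))
  step 1: ¬(F ∧ T) ∧ ¬(F ∨ F)
  step 2: (¬F ∨ ¬T) ∧ ¬(F ∨ F)
  step 3: (T ∨ ¬T) ∧ ¬(F ∨ F)
  step 4: T ∧ ¬(F ∨ F)
  step 5: ¬(F ∨ F)
  step 6: ¬F ∧ ¬F
  step 7: ¬F
  step 8: T

Answer: normal form = T  (in 8 steps)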